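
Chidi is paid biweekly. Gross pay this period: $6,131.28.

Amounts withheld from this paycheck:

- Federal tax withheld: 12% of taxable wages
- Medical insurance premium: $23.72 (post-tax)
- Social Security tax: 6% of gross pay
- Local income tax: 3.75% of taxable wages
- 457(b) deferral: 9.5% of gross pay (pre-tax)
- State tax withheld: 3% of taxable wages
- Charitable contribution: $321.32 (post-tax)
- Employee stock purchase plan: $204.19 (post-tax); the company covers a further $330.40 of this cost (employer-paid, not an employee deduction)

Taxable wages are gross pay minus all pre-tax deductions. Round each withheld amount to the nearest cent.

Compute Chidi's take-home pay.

457(b) deferral: $6,131.28 × 0.095 = $582.47
Taxable wages = $6,131.28 − $582.47 = $5,548.81
Local income tax: $5,548.81 × 0.0375 = $208.08
State tax withheld: $5,548.81 × 0.03 = $166.46
Federal tax withheld: $5,548.81 × 0.12 = $665.86
Social Security tax: $6,131.28 × 0.06 = $367.88
Employee stock purchase plan: $204.19
Charitable contribution: $321.32
Medical insurance premium: $23.72
(Employer's $330.40 toward employee stock purchase plan is not withheld from the employee.)
Total deductions = $582.47 + $208.08 + $166.46 + $665.86 + $367.88 + $204.19 + $321.32 + $23.72 = $2,539.98
Net pay = $6,131.28 − $2,539.98 = $3,591.30

$3,591.30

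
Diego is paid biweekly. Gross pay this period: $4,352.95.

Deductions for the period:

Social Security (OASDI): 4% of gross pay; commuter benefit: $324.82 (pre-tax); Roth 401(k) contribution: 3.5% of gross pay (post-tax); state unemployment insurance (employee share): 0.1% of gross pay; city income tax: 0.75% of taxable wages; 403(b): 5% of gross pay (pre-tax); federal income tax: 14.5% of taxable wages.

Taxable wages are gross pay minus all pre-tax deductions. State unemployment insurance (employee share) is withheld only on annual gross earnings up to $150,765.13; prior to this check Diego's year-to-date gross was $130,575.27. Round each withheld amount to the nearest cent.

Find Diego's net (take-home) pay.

$2,898.56

403(b): $4,352.95 × 0.05 = $217.65
Commuter benefit: $324.82
Pre-tax total = $217.65 + $324.82 = $542.47
Taxable wages = $4,352.95 − $542.47 = $3,810.48
Federal income tax: $3,810.48 × 0.145 = $552.52
City income tax: $3,810.48 × 0.0075 = $28.58
Social Security (OASDI): $4,352.95 × 0.04 = $174.12
State unemployment insurance (employee share): cap not yet reached, full $4,352.95 is subject → $4,352.95 × 0.001 = $4.35
Roth 401(k) contribution: $4,352.95 × 0.035 = $152.35
Total deductions = $217.65 + $324.82 + $552.52 + $28.58 + $174.12 + $4.35 + $152.35 = $1,454.39
Net pay = $4,352.95 − $1,454.39 = $2,898.56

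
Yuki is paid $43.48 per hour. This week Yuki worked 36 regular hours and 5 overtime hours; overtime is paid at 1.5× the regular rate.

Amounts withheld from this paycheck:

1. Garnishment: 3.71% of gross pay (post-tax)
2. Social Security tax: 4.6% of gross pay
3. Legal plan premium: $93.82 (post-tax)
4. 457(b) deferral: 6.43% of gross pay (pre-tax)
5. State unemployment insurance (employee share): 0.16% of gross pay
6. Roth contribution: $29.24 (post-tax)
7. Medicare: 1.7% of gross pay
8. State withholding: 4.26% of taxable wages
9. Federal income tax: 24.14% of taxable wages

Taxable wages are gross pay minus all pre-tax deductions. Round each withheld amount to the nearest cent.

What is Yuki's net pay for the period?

Regular pay: 36 × $43.48 = $1,565.28
Overtime pay: 5 × $43.48 × 1.5 = $326.10
Gross pay = $1,565.28 + $326.10 = $1,891.38
457(b) deferral: $1,891.38 × 0.0643 = $121.62
Taxable wages = $1,891.38 − $121.62 = $1,769.76
Federal income tax: $1,769.76 × 0.2414 = $427.22
State withholding: $1,769.76 × 0.0426 = $75.39
Medicare: $1,891.38 × 0.017 = $32.15
State unemployment insurance (employee share): $1,891.38 × 0.0016 = $3.03
Social Security tax: $1,891.38 × 0.046 = $87.00
Garnishment: $1,891.38 × 0.0371 = $70.17
Roth contribution: $29.24
Legal plan premium: $93.82
Total deductions = $121.62 + $427.22 + $75.39 + $32.15 + $3.03 + $87.00 + $70.17 + $29.24 + $93.82 = $939.64
Net pay = $1,891.38 − $939.64 = $951.74

$951.74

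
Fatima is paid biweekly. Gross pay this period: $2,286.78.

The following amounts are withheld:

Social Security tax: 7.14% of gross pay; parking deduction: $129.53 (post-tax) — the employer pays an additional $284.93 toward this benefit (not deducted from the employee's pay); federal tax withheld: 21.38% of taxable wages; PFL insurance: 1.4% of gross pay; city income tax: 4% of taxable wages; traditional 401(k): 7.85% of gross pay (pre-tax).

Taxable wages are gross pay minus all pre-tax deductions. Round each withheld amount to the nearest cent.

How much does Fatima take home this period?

$1,247.63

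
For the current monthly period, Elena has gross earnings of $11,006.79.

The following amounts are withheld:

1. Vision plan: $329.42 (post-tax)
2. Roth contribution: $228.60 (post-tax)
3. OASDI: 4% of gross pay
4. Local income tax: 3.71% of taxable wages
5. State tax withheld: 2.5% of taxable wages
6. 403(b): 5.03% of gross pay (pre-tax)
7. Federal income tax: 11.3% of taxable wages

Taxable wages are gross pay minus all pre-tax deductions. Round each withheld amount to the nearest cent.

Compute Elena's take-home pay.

$7,624.51

403(b): $11,006.79 × 0.0503 = $553.64
Taxable wages = $11,006.79 − $553.64 = $10,453.15
Local income tax: $10,453.15 × 0.0371 = $387.81
State tax withheld: $10,453.15 × 0.025 = $261.33
Federal income tax: $10,453.15 × 0.113 = $1,181.21
OASDI: $11,006.79 × 0.04 = $440.27
Roth contribution: $228.60
Vision plan: $329.42
Total deductions = $553.64 + $387.81 + $261.33 + $1,181.21 + $440.27 + $228.60 + $329.42 = $3,382.28
Net pay = $11,006.79 − $3,382.28 = $7,624.51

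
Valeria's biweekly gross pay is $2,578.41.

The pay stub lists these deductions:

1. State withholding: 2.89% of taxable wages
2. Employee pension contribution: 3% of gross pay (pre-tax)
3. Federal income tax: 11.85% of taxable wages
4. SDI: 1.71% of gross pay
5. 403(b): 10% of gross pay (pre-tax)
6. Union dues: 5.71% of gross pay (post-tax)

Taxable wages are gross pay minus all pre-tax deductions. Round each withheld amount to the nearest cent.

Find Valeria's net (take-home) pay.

$1,721.25

Employee pension contribution: $2,578.41 × 0.03 = $77.35
403(b): $2,578.41 × 0.1 = $257.84
Pre-tax total = $77.35 + $257.84 = $335.19
Taxable wages = $2,578.41 − $335.19 = $2,243.22
State withholding: $2,243.22 × 0.0289 = $64.83
Federal income tax: $2,243.22 × 0.1185 = $265.82
SDI: $2,578.41 × 0.0171 = $44.09
Union dues: $2,578.41 × 0.0571 = $147.23
Total deductions = $77.35 + $257.84 + $64.83 + $265.82 + $44.09 + $147.23 = $857.16
Net pay = $2,578.41 − $857.16 = $1,721.25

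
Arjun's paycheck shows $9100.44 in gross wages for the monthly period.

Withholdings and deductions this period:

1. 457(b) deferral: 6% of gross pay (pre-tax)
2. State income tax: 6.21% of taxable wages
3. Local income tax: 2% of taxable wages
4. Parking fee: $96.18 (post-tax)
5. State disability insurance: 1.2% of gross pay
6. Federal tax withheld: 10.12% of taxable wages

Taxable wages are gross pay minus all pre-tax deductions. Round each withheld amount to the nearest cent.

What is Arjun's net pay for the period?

$6780.99

457(b) deferral: $9100.44 × 0.06 = $546.03
Taxable wages = $9100.44 − $546.03 = $8554.41
Federal tax withheld: $8554.41 × 0.1012 = $865.71
Local income tax: $8554.41 × 0.02 = $171.09
State income tax: $8554.41 × 0.0621 = $531.23
State disability insurance: $9100.44 × 0.012 = $109.21
Parking fee: $96.18
Total deductions = $546.03 + $865.71 + $171.09 + $531.23 + $109.21 + $96.18 = $2319.45
Net pay = $9100.44 − $2319.45 = $6780.99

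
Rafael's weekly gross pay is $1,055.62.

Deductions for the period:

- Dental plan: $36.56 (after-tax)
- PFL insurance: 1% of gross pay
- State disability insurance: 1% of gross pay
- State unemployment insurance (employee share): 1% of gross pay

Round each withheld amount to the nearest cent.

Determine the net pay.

State unemployment insurance (employee share): $1,055.62 × 0.01 = $10.56
PFL insurance: $1,055.62 × 0.01 = $10.56
State disability insurance: $1,055.62 × 0.01 = $10.56
Dental plan: $36.56
Total deductions = $10.56 + $10.56 + $10.56 + $36.56 = $68.24
Net pay = $1,055.62 − $68.24 = $987.38

$987.38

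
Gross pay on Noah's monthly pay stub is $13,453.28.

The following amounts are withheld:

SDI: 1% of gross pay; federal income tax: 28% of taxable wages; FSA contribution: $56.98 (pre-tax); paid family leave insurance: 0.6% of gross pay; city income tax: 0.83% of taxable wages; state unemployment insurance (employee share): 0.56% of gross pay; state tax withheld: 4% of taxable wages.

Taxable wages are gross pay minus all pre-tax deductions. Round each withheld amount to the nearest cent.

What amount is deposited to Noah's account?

FSA contribution: $56.98
Taxable wages = $13,453.28 − $56.98 = $13,396.30
Federal income tax: $13,396.30 × 0.28 = $3,750.96
City income tax: $13,396.30 × 0.0083 = $111.19
State tax withheld: $13,396.30 × 0.04 = $535.85
Paid family leave insurance: $13,453.28 × 0.006 = $80.72
State unemployment insurance (employee share): $13,453.28 × 0.0056 = $75.34
SDI: $13,453.28 × 0.01 = $134.53
Total deductions = $56.98 + $3,750.96 + $111.19 + $535.85 + $80.72 + $75.34 + $134.53 = $4,745.57
Net pay = $13,453.28 − $4,745.57 = $8,707.71

$8,707.71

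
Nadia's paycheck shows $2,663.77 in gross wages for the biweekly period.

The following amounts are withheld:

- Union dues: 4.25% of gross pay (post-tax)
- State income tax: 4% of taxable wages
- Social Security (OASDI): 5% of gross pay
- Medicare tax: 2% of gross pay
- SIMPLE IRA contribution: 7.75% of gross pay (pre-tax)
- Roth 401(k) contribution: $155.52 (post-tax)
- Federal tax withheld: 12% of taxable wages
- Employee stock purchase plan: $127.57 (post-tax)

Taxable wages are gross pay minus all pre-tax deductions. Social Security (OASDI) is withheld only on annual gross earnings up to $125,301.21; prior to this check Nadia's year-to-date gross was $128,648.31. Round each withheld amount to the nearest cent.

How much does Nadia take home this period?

$1,614.58

SIMPLE IRA contribution: $2,663.77 × 0.0775 = $206.44
Taxable wages = $2,663.77 − $206.44 = $2,457.33
State income tax: $2,457.33 × 0.04 = $98.29
Federal tax withheld: $2,457.33 × 0.12 = $294.88
Medicare tax: $2,663.77 × 0.02 = $53.28
Social Security (OASDI): annual cap $125,301.21 already reached (YTD $128,648.31), so $0.00
Union dues: $2,663.77 × 0.0425 = $113.21
Employee stock purchase plan: $127.57
Roth 401(k) contribution: $155.52
Total deductions = $206.44 + $98.29 + $294.88 + $53.28 + $0.00 + $113.21 + $127.57 + $155.52 = $1,049.19
Net pay = $2,663.77 − $1,049.19 = $1,614.58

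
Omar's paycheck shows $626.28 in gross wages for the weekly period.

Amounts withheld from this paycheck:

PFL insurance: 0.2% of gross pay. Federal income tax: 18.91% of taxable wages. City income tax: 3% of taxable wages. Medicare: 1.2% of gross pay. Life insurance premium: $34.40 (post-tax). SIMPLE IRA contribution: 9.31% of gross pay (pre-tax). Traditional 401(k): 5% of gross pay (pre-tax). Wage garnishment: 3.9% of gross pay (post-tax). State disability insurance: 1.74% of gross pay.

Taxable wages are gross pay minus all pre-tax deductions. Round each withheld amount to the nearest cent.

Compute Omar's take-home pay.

Traditional 401(k): $626.28 × 0.05 = $31.31
SIMPLE IRA contribution: $626.28 × 0.0931 = $58.31
Pre-tax total = $31.31 + $58.31 = $89.62
Taxable wages = $626.28 − $89.62 = $536.66
City income tax: $536.66 × 0.03 = $16.10
Federal income tax: $536.66 × 0.1891 = $101.48
PFL insurance: $626.28 × 0.002 = $1.25
Medicare: $626.28 × 0.012 = $7.52
State disability insurance: $626.28 × 0.0174 = $10.90
Wage garnishment: $626.28 × 0.039 = $24.42
Life insurance premium: $34.40
Total deductions = $31.31 + $58.31 + $16.10 + $101.48 + $1.25 + $7.52 + $10.90 + $24.42 + $34.40 = $285.69
Net pay = $626.28 − $285.69 = $340.59

$340.59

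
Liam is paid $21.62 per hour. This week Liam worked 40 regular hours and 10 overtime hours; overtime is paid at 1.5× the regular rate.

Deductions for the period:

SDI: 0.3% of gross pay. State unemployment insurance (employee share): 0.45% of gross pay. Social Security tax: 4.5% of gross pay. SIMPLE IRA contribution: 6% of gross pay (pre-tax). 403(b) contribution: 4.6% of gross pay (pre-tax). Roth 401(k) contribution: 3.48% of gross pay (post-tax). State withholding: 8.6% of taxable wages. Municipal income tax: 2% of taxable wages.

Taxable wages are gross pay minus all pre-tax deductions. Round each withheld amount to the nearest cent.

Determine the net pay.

$846.56

Regular pay: 40 × $21.62 = $864.80
Overtime pay: 10 × $21.62 × 1.5 = $324.30
Gross pay = $864.80 + $324.30 = $1,189.10
SIMPLE IRA contribution: $1,189.10 × 0.06 = $71.35
403(b) contribution: $1,189.10 × 0.046 = $54.70
Pre-tax total = $71.35 + $54.70 = $126.05
Taxable wages = $1,189.10 − $126.05 = $1,063.05
State withholding: $1,063.05 × 0.086 = $91.42
Municipal income tax: $1,063.05 × 0.02 = $21.26
SDI: $1,189.10 × 0.003 = $3.57
Social Security tax: $1,189.10 × 0.045 = $53.51
State unemployment insurance (employee share): $1,189.10 × 0.0045 = $5.35
Roth 401(k) contribution: $1,189.10 × 0.0348 = $41.38
Total deductions = $71.35 + $54.70 + $91.42 + $21.26 + $3.57 + $53.51 + $5.35 + $41.38 = $342.54
Net pay = $1,189.10 − $342.54 = $846.56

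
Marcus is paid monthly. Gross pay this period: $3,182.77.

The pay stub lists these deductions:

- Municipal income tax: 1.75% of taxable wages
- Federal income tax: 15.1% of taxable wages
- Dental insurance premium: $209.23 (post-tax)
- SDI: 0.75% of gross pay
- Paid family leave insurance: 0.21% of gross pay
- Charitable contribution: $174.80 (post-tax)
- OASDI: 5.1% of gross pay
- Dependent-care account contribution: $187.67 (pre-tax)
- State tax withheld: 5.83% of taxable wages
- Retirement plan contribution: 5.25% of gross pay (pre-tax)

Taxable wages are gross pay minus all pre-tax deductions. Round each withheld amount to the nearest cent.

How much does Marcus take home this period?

Retirement plan contribution: $3,182.77 × 0.0525 = $167.10
Dependent-care account contribution: $187.67
Pre-tax total = $167.10 + $187.67 = $354.77
Taxable wages = $3,182.77 − $354.77 = $2,828.00
Federal income tax: $2,828.00 × 0.151 = $427.03
Municipal income tax: $2,828.00 × 0.0175 = $49.49
State tax withheld: $2,828.00 × 0.0583 = $164.87
Paid family leave insurance: $3,182.77 × 0.0021 = $6.68
SDI: $3,182.77 × 0.0075 = $23.87
OASDI: $3,182.77 × 0.051 = $162.32
Dental insurance premium: $209.23
Charitable contribution: $174.80
Total deductions = $167.10 + $187.67 + $427.03 + $49.49 + $164.87 + $6.68 + $23.87 + $162.32 + $209.23 + $174.80 = $1,573.06
Net pay = $3,182.77 − $1,573.06 = $1,609.71

$1,609.71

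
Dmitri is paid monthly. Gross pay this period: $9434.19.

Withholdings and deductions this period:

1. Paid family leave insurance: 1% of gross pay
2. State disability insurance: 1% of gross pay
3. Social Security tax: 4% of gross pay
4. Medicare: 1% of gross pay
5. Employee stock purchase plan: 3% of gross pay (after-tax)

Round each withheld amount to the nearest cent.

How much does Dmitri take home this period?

$8490.77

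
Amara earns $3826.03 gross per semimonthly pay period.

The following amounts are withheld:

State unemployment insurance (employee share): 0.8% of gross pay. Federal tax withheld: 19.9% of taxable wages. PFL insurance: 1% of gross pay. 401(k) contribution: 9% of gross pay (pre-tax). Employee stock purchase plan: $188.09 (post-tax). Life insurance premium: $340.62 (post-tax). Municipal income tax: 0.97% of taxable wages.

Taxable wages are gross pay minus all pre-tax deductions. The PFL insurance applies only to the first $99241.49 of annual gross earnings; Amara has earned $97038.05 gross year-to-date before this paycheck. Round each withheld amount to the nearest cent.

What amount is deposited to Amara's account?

$2173.71

401(k) contribution: $3826.03 × 0.09 = $344.34
Taxable wages = $3826.03 − $344.34 = $3481.69
Municipal income tax: $3481.69 × 0.0097 = $33.77
Federal tax withheld: $3481.69 × 0.199 = $692.86
PFL insurance: only $99241.49 − $97038.05 = $2203.44 of this check is subject → $2203.44 × 0.01 = $22.03
State unemployment insurance (employee share): $3826.03 × 0.008 = $30.61
Employee stock purchase plan: $188.09
Life insurance premium: $340.62
Total deductions = $344.34 + $33.77 + $692.86 + $22.03 + $30.61 + $188.09 + $340.62 = $1652.32
Net pay = $3826.03 − $1652.32 = $2173.71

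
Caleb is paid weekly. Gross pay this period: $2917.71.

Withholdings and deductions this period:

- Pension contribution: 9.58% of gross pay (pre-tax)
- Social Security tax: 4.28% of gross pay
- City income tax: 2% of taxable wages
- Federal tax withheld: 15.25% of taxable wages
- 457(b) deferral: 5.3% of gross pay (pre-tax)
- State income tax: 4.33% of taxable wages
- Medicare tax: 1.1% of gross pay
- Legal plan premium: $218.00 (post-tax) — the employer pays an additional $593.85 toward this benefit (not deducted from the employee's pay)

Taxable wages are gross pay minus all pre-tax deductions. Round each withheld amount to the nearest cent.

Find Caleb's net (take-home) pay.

$1572.63

Pension contribution: $2917.71 × 0.0958 = $279.52
457(b) deferral: $2917.71 × 0.053 = $154.64
Pre-tax total = $279.52 + $154.64 = $434.16
Taxable wages = $2917.71 − $434.16 = $2483.55
State income tax: $2483.55 × 0.0433 = $107.54
Federal tax withheld: $2483.55 × 0.1525 = $378.74
City income tax: $2483.55 × 0.02 = $49.67
Medicare tax: $2917.71 × 0.011 = $32.09
Social Security tax: $2917.71 × 0.0428 = $124.88
Legal plan premium: $218.00
(Employer's $593.85 toward legal plan premium is not withheld from the employee.)
Total deductions = $279.52 + $154.64 + $107.54 + $378.74 + $49.67 + $32.09 + $124.88 + $218.00 = $1345.08
Net pay = $2917.71 − $1345.08 = $1572.63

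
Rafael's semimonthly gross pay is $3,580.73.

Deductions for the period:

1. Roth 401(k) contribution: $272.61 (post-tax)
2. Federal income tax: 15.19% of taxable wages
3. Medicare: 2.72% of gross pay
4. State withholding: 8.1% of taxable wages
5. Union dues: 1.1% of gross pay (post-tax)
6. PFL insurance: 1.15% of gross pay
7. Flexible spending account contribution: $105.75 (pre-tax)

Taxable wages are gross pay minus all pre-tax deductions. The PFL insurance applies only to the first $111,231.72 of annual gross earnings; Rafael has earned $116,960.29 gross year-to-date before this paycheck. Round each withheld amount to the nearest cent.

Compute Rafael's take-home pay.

Flexible spending account contribution: $105.75
Taxable wages = $3,580.73 − $105.75 = $3,474.98
State withholding: $3,474.98 × 0.081 = $281.47
Federal income tax: $3,474.98 × 0.1519 = $527.85
PFL insurance: annual cap $111,231.72 already reached (YTD $116,960.29), so $0.00
Medicare: $3,580.73 × 0.0272 = $97.40
Roth 401(k) contribution: $272.61
Union dues: $3,580.73 × 0.011 = $39.39
Total deductions = $105.75 + $281.47 + $527.85 + $0.00 + $97.40 + $272.61 + $39.39 = $1,324.47
Net pay = $3,580.73 − $1,324.47 = $2,256.26

$2,256.26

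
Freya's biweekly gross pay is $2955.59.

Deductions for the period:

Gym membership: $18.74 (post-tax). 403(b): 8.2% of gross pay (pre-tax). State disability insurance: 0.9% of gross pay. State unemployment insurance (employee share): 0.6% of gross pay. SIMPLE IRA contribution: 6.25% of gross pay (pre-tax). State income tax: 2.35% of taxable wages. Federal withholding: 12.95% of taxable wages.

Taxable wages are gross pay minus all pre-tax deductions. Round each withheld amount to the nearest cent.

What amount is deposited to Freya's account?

403(b): $2955.59 × 0.082 = $242.36
SIMPLE IRA contribution: $2955.59 × 0.0625 = $184.72
Pre-tax total = $242.36 + $184.72 = $427.08
Taxable wages = $2955.59 − $427.08 = $2528.51
State income tax: $2528.51 × 0.0235 = $59.42
Federal withholding: $2528.51 × 0.1295 = $327.44
State disability insurance: $2955.59 × 0.009 = $26.60
State unemployment insurance (employee share): $2955.59 × 0.006 = $17.73
Gym membership: $18.74
Total deductions = $242.36 + $184.72 + $59.42 + $327.44 + $26.60 + $17.73 + $18.74 = $877.01
Net pay = $2955.59 − $877.01 = $2078.58

$2078.58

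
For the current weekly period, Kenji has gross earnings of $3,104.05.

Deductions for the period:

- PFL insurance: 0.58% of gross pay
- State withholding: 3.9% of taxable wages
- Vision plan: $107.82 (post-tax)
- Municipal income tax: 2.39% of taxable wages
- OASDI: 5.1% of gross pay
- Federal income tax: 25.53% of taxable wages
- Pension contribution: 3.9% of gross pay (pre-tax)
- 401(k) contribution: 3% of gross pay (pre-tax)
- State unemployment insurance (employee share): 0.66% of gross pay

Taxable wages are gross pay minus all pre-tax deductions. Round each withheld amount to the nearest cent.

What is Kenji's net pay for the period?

$1,665.70

Pension contribution: $3,104.05 × 0.039 = $121.06
401(k) contribution: $3,104.05 × 0.03 = $93.12
Pre-tax total = $121.06 + $93.12 = $214.18
Taxable wages = $3,104.05 − $214.18 = $2,889.87
Municipal income tax: $2,889.87 × 0.0239 = $69.07
State withholding: $2,889.87 × 0.039 = $112.70
Federal income tax: $2,889.87 × 0.2553 = $737.78
State unemployment insurance (employee share): $3,104.05 × 0.0066 = $20.49
PFL insurance: $3,104.05 × 0.0058 = $18.00
OASDI: $3,104.05 × 0.051 = $158.31
Vision plan: $107.82
Total deductions = $121.06 + $93.12 + $69.07 + $112.70 + $737.78 + $20.49 + $18.00 + $158.31 + $107.82 = $1,438.35
Net pay = $3,104.05 − $1,438.35 = $1,665.70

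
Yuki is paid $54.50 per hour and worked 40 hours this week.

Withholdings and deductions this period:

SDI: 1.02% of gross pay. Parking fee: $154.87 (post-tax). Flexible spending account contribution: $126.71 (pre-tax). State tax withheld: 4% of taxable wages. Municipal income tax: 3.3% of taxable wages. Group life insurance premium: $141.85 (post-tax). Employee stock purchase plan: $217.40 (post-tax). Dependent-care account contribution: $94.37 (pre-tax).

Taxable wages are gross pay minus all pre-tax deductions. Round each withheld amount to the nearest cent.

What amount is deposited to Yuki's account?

$1,279.56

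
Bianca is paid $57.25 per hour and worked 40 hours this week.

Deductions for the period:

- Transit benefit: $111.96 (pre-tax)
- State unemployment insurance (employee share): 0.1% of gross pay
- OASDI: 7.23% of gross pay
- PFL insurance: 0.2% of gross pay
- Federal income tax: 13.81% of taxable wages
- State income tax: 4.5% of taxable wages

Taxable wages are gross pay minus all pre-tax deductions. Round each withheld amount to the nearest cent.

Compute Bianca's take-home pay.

$1606.80

Gross pay: 40 × $57.25 = $2290.00
Transit benefit: $111.96
Taxable wages = $2290.00 − $111.96 = $2178.04
State income tax: $2178.04 × 0.045 = $98.01
Federal income tax: $2178.04 × 0.1381 = $300.79
OASDI: $2290.00 × 0.0723 = $165.57
PFL insurance: $2290.00 × 0.002 = $4.58
State unemployment insurance (employee share): $2290.00 × 0.001 = $2.29
Total deductions = $111.96 + $98.01 + $300.79 + $165.57 + $4.58 + $2.29 = $683.20
Net pay = $2290.00 − $683.20 = $1606.80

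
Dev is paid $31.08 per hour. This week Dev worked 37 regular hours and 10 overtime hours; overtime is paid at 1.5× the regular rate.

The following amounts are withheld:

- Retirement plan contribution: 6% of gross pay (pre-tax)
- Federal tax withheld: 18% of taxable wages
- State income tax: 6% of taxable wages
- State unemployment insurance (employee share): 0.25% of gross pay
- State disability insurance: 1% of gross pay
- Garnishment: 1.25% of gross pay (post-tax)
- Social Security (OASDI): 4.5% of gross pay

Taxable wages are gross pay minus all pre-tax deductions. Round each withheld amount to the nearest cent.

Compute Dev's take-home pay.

$1,041.46

Regular pay: 37 × $31.08 = $1,149.96
Overtime pay: 10 × $31.08 × 1.5 = $466.20
Gross pay = $1,149.96 + $466.20 = $1,616.16
Retirement plan contribution: $1,616.16 × 0.06 = $96.97
Taxable wages = $1,616.16 − $96.97 = $1,519.19
Federal tax withheld: $1,519.19 × 0.18 = $273.45
State income tax: $1,519.19 × 0.06 = $91.15
State unemployment insurance (employee share): $1,616.16 × 0.0025 = $4.04
Social Security (OASDI): $1,616.16 × 0.045 = $72.73
State disability insurance: $1,616.16 × 0.01 = $16.16
Garnishment: $1,616.16 × 0.0125 = $20.20
Total deductions = $96.97 + $273.45 + $91.15 + $4.04 + $72.73 + $16.16 + $20.20 = $574.70
Net pay = $1,616.16 − $574.70 = $1,041.46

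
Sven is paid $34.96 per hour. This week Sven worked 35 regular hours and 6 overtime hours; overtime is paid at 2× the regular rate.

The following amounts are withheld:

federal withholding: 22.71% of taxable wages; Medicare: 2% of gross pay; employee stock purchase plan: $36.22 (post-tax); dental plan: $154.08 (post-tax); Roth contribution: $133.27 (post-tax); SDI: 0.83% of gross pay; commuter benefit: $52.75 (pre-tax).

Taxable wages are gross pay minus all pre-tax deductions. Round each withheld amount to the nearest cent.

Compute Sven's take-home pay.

Regular pay: 35 × $34.96 = $1223.60
Overtime pay: 6 × $34.96 × 2 = $419.52
Gross pay = $1223.60 + $419.52 = $1643.12
Commuter benefit: $52.75
Taxable wages = $1643.12 − $52.75 = $1590.37
Federal withholding: $1590.37 × 0.2271 = $361.17
Medicare: $1643.12 × 0.02 = $32.86
SDI: $1643.12 × 0.0083 = $13.64
Roth contribution: $133.27
Dental plan: $154.08
Employee stock purchase plan: $36.22
Total deductions = $52.75 + $361.17 + $32.86 + $13.64 + $133.27 + $154.08 + $36.22 = $783.99
Net pay = $1643.12 − $783.99 = $859.13

$859.13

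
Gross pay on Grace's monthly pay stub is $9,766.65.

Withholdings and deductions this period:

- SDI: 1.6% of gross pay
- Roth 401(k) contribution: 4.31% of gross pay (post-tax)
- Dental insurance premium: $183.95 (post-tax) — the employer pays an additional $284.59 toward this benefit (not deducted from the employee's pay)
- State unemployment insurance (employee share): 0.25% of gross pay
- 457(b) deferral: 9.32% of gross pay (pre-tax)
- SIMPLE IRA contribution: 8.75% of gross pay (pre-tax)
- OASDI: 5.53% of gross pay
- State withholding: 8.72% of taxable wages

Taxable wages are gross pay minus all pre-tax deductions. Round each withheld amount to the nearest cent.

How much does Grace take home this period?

$5,978.38

SIMPLE IRA contribution: $9,766.65 × 0.0875 = $854.58
457(b) deferral: $9,766.65 × 0.0932 = $910.25
Pre-tax total = $854.58 + $910.25 = $1,764.83
Taxable wages = $9,766.65 − $1,764.83 = $8,001.82
State withholding: $8,001.82 × 0.0872 = $697.76
OASDI: $9,766.65 × 0.0553 = $540.10
State unemployment insurance (employee share): $9,766.65 × 0.0025 = $24.42
SDI: $9,766.65 × 0.016 = $156.27
Roth 401(k) contribution: $9,766.65 × 0.0431 = $420.94
Dental insurance premium: $183.95
(Employer's $284.59 toward dental insurance premium is not withheld from the employee.)
Total deductions = $854.58 + $910.25 + $697.76 + $540.10 + $24.42 + $156.27 + $420.94 + $183.95 = $3,788.27
Net pay = $9,766.65 − $3,788.27 = $5,978.38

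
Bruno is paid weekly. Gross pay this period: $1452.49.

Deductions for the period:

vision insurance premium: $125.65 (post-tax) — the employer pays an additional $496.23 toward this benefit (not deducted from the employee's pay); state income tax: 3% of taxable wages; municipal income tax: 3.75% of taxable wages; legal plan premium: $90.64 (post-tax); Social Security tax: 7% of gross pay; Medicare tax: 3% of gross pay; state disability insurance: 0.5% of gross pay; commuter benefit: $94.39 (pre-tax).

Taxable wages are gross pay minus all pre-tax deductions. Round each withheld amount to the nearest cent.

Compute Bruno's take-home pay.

$897.64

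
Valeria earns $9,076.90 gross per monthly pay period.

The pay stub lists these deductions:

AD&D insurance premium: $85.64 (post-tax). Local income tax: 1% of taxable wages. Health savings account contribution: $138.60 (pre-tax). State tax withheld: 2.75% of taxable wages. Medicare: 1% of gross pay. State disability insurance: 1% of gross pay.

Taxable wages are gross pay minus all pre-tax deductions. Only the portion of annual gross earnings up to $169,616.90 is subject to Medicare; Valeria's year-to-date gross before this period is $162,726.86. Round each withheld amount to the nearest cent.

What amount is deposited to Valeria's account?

$8,357.81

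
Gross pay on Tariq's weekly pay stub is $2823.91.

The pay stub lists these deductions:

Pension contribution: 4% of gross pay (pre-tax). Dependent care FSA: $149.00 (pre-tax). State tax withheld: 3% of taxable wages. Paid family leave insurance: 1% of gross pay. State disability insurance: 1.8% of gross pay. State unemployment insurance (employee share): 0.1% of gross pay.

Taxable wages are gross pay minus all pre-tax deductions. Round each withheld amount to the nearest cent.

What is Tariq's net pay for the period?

$2403.20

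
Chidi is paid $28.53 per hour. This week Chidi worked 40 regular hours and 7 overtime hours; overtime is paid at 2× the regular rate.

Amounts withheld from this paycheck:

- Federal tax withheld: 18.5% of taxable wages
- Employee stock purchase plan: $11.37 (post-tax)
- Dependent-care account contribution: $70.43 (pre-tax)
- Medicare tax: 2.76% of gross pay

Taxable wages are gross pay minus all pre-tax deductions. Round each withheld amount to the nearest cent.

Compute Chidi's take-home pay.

$1,144.31

Regular pay: 40 × $28.53 = $1,141.20
Overtime pay: 7 × $28.53 × 2 = $399.42
Gross pay = $1,141.20 + $399.42 = $1,540.62
Dependent-care account contribution: $70.43
Taxable wages = $1,540.62 − $70.43 = $1,470.19
Federal tax withheld: $1,470.19 × 0.185 = $271.99
Medicare tax: $1,540.62 × 0.0276 = $42.52
Employee stock purchase plan: $11.37
Total deductions = $70.43 + $271.99 + $42.52 + $11.37 = $396.31
Net pay = $1,540.62 − $396.31 = $1,144.31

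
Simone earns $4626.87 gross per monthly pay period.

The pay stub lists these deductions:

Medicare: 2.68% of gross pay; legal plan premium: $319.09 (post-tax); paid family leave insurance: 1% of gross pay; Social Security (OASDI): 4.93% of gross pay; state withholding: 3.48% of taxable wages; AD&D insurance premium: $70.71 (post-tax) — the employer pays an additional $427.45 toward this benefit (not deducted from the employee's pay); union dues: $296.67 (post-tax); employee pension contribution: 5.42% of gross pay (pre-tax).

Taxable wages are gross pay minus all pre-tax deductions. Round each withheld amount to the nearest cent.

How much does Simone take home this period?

$3138.96

Employee pension contribution: $4626.87 × 0.0542 = $250.78
Taxable wages = $4626.87 − $250.78 = $4376.09
State withholding: $4376.09 × 0.0348 = $152.29
Medicare: $4626.87 × 0.0268 = $124.00
Social Security (OASDI): $4626.87 × 0.0493 = $228.10
Paid family leave insurance: $4626.87 × 0.01 = $46.27
Legal plan premium: $319.09
Union dues: $296.67
AD&D insurance premium: $70.71
(Employer's $427.45 toward AD&D insurance premium is not withheld from the employee.)
Total deductions = $250.78 + $152.29 + $124.00 + $228.10 + $46.27 + $319.09 + $296.67 + $70.71 = $1487.91
Net pay = $4626.87 − $1487.91 = $3138.96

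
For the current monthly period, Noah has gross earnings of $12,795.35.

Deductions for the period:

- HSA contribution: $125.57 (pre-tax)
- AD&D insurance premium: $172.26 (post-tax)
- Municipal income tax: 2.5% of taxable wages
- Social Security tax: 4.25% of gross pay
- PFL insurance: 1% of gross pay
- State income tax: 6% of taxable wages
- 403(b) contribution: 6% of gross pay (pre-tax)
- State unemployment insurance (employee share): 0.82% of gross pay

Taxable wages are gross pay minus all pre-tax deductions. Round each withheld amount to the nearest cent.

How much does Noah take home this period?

$9,941.46

403(b) contribution: $12,795.35 × 0.06 = $767.72
HSA contribution: $125.57
Pre-tax total = $767.72 + $125.57 = $893.29
Taxable wages = $12,795.35 − $893.29 = $11,902.06
Municipal income tax: $11,902.06 × 0.025 = $297.55
State income tax: $11,902.06 × 0.06 = $714.12
State unemployment insurance (employee share): $12,795.35 × 0.0082 = $104.92
PFL insurance: $12,795.35 × 0.01 = $127.95
Social Security tax: $12,795.35 × 0.0425 = $543.80
AD&D insurance premium: $172.26
Total deductions = $767.72 + $125.57 + $297.55 + $714.12 + $104.92 + $127.95 + $543.80 + $172.26 = $2,853.89
Net pay = $12,795.35 − $2,853.89 = $9,941.46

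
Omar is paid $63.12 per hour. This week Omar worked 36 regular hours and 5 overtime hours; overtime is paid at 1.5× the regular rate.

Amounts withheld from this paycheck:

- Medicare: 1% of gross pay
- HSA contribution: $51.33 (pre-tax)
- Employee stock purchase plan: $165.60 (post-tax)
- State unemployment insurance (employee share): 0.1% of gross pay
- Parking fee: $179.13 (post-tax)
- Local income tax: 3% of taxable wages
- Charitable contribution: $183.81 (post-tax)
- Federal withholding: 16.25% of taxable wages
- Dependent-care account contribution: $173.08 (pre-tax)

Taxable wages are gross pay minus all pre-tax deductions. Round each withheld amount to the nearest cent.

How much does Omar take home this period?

$1,477.21

Regular pay: 36 × $63.12 = $2,272.32
Overtime pay: 5 × $63.12 × 1.5 = $473.40
Gross pay = $2,272.32 + $473.40 = $2,745.72
Dependent-care account contribution: $173.08
HSA contribution: $51.33
Pre-tax total = $173.08 + $51.33 = $224.41
Taxable wages = $2,745.72 − $224.41 = $2,521.31
Federal withholding: $2,521.31 × 0.1625 = $409.71
Local income tax: $2,521.31 × 0.03 = $75.64
Medicare: $2,745.72 × 0.01 = $27.46
State unemployment insurance (employee share): $2,745.72 × 0.001 = $2.75
Employee stock purchase plan: $165.60
Charitable contribution: $183.81
Parking fee: $179.13
Total deductions = $173.08 + $51.33 + $409.71 + $75.64 + $27.46 + $2.75 + $165.60 + $183.81 + $179.13 = $1,268.51
Net pay = $2,745.72 − $1,268.51 = $1,477.21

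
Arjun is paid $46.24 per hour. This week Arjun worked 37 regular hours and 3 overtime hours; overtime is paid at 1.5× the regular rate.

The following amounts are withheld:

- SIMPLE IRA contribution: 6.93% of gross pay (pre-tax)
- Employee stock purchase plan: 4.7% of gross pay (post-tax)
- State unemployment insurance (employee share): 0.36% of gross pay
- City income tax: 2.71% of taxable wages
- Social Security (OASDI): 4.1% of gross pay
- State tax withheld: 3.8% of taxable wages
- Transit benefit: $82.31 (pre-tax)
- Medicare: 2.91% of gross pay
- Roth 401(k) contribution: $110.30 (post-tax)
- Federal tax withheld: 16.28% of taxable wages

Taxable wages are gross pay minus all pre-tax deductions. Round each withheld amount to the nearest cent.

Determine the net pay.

$973.48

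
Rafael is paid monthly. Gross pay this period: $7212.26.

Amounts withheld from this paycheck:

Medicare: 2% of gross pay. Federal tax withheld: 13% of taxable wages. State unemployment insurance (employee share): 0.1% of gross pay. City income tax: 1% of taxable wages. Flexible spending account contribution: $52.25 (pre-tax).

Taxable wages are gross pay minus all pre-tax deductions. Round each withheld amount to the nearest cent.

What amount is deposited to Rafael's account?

$6006.15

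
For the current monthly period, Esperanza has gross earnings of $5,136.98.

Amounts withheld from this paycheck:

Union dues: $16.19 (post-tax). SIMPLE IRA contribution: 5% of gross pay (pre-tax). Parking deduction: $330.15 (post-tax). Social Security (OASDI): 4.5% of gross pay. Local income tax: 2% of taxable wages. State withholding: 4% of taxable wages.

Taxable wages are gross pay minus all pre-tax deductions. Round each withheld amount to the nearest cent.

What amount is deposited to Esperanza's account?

$4,009.82

SIMPLE IRA contribution: $5,136.98 × 0.05 = $256.85
Taxable wages = $5,136.98 − $256.85 = $4,880.13
Local income tax: $4,880.13 × 0.02 = $97.60
State withholding: $4,880.13 × 0.04 = $195.21
Social Security (OASDI): $5,136.98 × 0.045 = $231.16
Parking deduction: $330.15
Union dues: $16.19
Total deductions = $256.85 + $97.60 + $195.21 + $231.16 + $330.15 + $16.19 = $1,127.16
Net pay = $5,136.98 − $1,127.16 = $4,009.82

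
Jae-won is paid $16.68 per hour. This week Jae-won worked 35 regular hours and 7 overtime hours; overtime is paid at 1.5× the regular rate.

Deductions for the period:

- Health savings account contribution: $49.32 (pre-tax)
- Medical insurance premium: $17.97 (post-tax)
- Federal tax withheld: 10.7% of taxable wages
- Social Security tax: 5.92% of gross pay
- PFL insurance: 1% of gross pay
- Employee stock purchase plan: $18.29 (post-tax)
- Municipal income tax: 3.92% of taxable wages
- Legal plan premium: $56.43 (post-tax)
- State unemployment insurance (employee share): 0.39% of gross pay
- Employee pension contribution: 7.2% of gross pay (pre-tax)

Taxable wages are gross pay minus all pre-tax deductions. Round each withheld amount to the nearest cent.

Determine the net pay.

Regular pay: 35 × $16.68 = $583.80
Overtime pay: 7 × $16.68 × 1.5 = $175.14
Gross pay = $583.80 + $175.14 = $758.94
Employee pension contribution: $758.94 × 0.072 = $54.64
Health savings account contribution: $49.32
Pre-tax total = $54.64 + $49.32 = $103.96
Taxable wages = $758.94 − $103.96 = $654.98
Municipal income tax: $654.98 × 0.0392 = $25.68
Federal tax withheld: $654.98 × 0.107 = $70.08
Social Security tax: $758.94 × 0.0592 = $44.93
State unemployment insurance (employee share): $758.94 × 0.0039 = $2.96
PFL insurance: $758.94 × 0.01 = $7.59
Legal plan premium: $56.43
Medical insurance premium: $17.97
Employee stock purchase plan: $18.29
Total deductions = $54.64 + $49.32 + $25.68 + $70.08 + $44.93 + $2.96 + $7.59 + $56.43 + $17.97 + $18.29 = $347.89
Net pay = $758.94 − $347.89 = $411.05

$411.05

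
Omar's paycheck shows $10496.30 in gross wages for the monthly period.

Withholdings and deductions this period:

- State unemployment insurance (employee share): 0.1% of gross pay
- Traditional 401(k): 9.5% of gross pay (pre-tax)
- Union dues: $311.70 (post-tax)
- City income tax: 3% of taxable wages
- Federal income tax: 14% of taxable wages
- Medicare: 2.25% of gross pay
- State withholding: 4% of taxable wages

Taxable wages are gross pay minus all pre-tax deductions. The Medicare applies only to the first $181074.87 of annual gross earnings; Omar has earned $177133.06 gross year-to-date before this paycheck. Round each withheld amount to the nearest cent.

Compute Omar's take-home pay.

$7093.44

Traditional 401(k): $10496.30 × 0.095 = $997.15
Taxable wages = $10496.30 − $997.15 = $9499.15
Federal income tax: $9499.15 × 0.14 = $1329.88
State withholding: $9499.15 × 0.04 = $379.97
City income tax: $9499.15 × 0.03 = $284.97
State unemployment insurance (employee share): $10496.30 × 0.001 = $10.50
Medicare: only $181074.87 − $177133.06 = $3941.81 of this check is subject → $3941.81 × 0.0225 = $88.69
Union dues: $311.70
Total deductions = $997.15 + $1329.88 + $379.97 + $284.97 + $10.50 + $88.69 + $311.70 = $3402.86
Net pay = $10496.30 − $3402.86 = $7093.44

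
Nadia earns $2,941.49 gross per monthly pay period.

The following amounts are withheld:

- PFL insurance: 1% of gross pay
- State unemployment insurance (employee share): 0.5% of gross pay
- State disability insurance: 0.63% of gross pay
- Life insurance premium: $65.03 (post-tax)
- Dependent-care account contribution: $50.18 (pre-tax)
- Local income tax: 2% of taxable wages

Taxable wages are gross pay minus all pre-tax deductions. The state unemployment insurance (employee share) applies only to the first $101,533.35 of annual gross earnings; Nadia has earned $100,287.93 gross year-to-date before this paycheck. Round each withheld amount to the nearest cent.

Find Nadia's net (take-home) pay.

Dependent-care account contribution: $50.18
Taxable wages = $2,941.49 − $50.18 = $2,891.31
Local income tax: $2,891.31 × 0.02 = $57.83
PFL insurance: $2,941.49 × 0.01 = $29.41
State disability insurance: $2,941.49 × 0.0063 = $18.53
State unemployment insurance (employee share): only $101,533.35 − $100,287.93 = $1,245.42 of this check is subject → $1,245.42 × 0.005 = $6.23
Life insurance premium: $65.03
Total deductions = $50.18 + $57.83 + $29.41 + $18.53 + $6.23 + $65.03 = $227.21
Net pay = $2,941.49 − $227.21 = $2,714.28

$2,714.28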